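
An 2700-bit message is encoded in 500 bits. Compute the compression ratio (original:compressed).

Compression ratio = Original / Compressed
= 2700 / 500 = 5.40:1


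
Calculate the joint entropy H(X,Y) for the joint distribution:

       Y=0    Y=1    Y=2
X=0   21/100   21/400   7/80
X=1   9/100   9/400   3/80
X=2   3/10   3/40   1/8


H(X,Y) = -Σ p(x,y) log₂ p(x,y)
  p(0,0)=21/100: -0.2100 × log₂(0.2100) = 0.4728
  p(0,1)=21/400: -0.0525 × log₂(0.0525) = 0.2232
  p(0,2)=7/80: -0.0875 × log₂(0.0875) = 0.3075
  p(1,0)=9/100: -0.0900 × log₂(0.0900) = 0.3127
  p(1,1)=9/400: -0.0225 × log₂(0.0225) = 0.1232
  p(1,2)=3/80: -0.0375 × log₂(0.0375) = 0.1776
  p(2,0)=3/10: -0.3000 × log₂(0.3000) = 0.5211
  p(2,1)=3/40: -0.0750 × log₂(0.0750) = 0.2803
  p(2,2)=1/8: -0.1250 × log₂(0.1250) = 0.3750
H(X,Y) = 2.7934 bits


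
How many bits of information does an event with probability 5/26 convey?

Information content I(x) = -log₂(p(x))
I = -log₂(5/26) = -log₂(0.1923)
I = 2.3785 bits


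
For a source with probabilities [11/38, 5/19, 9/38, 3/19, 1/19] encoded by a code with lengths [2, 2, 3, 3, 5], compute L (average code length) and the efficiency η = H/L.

Average length L = Σ p_i × l_i = 2.5526 bits
Entropy H = 2.1608 bits
Efficiency η = H/L × 100% = 84.65%


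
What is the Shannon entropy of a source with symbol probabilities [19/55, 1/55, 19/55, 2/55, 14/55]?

H(X) = -Σ p(x) log₂ p(x)
  -19/55 × log₂(19/55) = 0.5297
  -1/55 × log₂(1/55) = 0.1051
  -19/55 × log₂(19/55) = 0.5297
  -2/55 × log₂(2/55) = 0.1739
  -14/55 × log₂(14/55) = 0.5025
H(X) = 1.8409 bits


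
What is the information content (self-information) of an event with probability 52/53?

Information content I(x) = -log₂(p(x))
I = -log₂(52/53) = -log₂(0.9811)
I = 0.0275 bits


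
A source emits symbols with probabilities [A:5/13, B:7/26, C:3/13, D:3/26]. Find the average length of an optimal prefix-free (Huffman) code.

Huffman tree construction:
Combine smallest probabilities repeatedly
Resulting codes:
  A: 0 (length 1)
  B: 10 (length 2)
  C: 111 (length 3)
  D: 110 (length 3)
Average length = Σ p(s) × length(s) = 1.9615 bits


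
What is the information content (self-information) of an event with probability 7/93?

Information content I(x) = -log₂(p(x))
I = -log₂(7/93) = -log₂(0.0753)
I = 3.7318 bits


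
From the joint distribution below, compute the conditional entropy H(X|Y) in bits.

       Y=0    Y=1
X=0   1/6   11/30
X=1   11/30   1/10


H(X|Y) = Σ_y p(y) H(X|Y=y)
  p(Y=0) = 8/15, H(X|Y=0) = 0.8960
  p(Y=1) = 7/15, H(X|Y=1) = 0.7496
H(X|Y) = 0.5333×0.8960 + 0.4667×0.7496 = 0.8277 bits


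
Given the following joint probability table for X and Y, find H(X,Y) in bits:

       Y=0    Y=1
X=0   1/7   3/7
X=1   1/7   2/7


H(X,Y) = -Σ p(x,y) log₂ p(x,y)
  p(0,0)=1/7: -0.1429 × log₂(0.1429) = 0.4011
  p(0,1)=3/7: -0.4286 × log₂(0.4286) = 0.5239
  p(1,0)=1/7: -0.1429 × log₂(0.1429) = 0.4011
  p(1,1)=2/7: -0.2857 × log₂(0.2857) = 0.5164
H(X,Y) = 1.8424 bits


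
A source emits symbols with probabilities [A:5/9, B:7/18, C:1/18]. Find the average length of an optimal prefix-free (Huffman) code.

Huffman tree construction:
Combine smallest probabilities repeatedly
Resulting codes:
  A: 1 (length 1)
  B: 01 (length 2)
  C: 00 (length 2)
Average length = Σ p(s) × length(s) = 1.4444 bits


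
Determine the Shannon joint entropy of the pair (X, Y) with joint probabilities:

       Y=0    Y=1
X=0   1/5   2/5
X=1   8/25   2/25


H(X,Y) = -Σ p(x,y) log₂ p(x,y)
  p(0,0)=1/5: -0.2000 × log₂(0.2000) = 0.4644
  p(0,1)=2/5: -0.4000 × log₂(0.4000) = 0.5288
  p(1,0)=8/25: -0.3200 × log₂(0.3200) = 0.5260
  p(1,1)=2/25: -0.0800 × log₂(0.0800) = 0.2915
H(X,Y) = 1.8107 bits


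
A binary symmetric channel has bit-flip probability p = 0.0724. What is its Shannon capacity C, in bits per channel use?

For BSC with error probability p:
C = 1 - H(p) where H(p) is binary entropy
H(0.0724) = -0.0724 × log₂(0.0724) - 0.9276 × log₂(0.9276)
H(p) = 0.3748
C = 1 - 0.3748 = 0.6252 bits/use


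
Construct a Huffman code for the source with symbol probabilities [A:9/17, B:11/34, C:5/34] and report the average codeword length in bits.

Huffman tree construction:
Combine smallest probabilities repeatedly
Resulting codes:
  A: 1 (length 1)
  B: 01 (length 2)
  C: 00 (length 2)
Average length = Σ p(s) × length(s) = 1.4706 bits


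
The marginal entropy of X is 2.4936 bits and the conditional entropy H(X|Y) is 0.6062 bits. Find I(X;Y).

I(X;Y) = H(X) - H(X|Y)
I(X;Y) = 2.4936 - 0.6062 = 1.8874 bits


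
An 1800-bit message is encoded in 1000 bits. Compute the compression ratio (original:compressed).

Compression ratio = Original / Compressed
= 1800 / 1000 = 1.80:1


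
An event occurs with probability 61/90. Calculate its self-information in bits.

Information content I(x) = -log₂(p(x))
I = -log₂(61/90) = -log₂(0.6778)
I = 0.5611 bits


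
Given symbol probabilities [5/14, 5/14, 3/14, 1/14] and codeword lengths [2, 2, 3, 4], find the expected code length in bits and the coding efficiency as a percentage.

Average length L = Σ p_i × l_i = 2.3571 bits
Entropy H = 1.8092 bits
Efficiency η = H/L × 100% = 76.75%


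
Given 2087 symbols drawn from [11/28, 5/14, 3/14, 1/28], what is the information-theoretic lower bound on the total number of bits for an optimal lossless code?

Entropy H = 1.7080 bits/symbol
Minimum bits = H × n = 1.7080 × 2087
= 3564.53 bits


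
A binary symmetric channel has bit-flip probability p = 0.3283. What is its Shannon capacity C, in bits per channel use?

For BSC with error probability p:
C = 1 - H(p) where H(p) is binary entropy
H(0.3283) = -0.3283 × log₂(0.3283) - 0.6717 × log₂(0.6717)
H(p) = 0.9132
C = 1 - 0.9132 = 0.0868 bits/use


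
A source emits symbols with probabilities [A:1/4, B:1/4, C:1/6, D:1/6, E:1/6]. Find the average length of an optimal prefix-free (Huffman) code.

Huffman tree construction:
Combine smallest probabilities repeatedly
Resulting codes:
  A: 01 (length 2)
  B: 10 (length 2)
  C: 110 (length 3)
  D: 111 (length 3)
  E: 00 (length 2)
Average length = Σ p(s) × length(s) = 2.3333 bits


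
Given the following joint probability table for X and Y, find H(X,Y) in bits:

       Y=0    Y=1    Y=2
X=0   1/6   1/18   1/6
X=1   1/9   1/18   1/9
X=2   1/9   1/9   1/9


H(X,Y) = -Σ p(x,y) log₂ p(x,y)
  p(0,0)=1/6: -0.1667 × log₂(0.1667) = 0.4308
  p(0,1)=1/18: -0.0556 × log₂(0.0556) = 0.2317
  p(0,2)=1/6: -0.1667 × log₂(0.1667) = 0.4308
  p(1,0)=1/9: -0.1111 × log₂(0.1111) = 0.3522
  p(1,1)=1/18: -0.0556 × log₂(0.0556) = 0.2317
  p(1,2)=1/9: -0.1111 × log₂(0.1111) = 0.3522
  p(2,0)=1/9: -0.1111 × log₂(0.1111) = 0.3522
  p(2,1)=1/9: -0.1111 × log₂(0.1111) = 0.3522
  p(2,2)=1/9: -0.1111 × log₂(0.1111) = 0.3522
H(X,Y) = 3.0860 bits


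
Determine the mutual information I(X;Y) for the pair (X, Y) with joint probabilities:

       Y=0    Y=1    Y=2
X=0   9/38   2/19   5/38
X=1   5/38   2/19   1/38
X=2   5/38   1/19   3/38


H(X) = 1.5243, H(Y) = 1.4990, H(X,Y) = 2.9818
I(X;Y) = H(X) + H(Y) - H(X,Y) = 0.0415 bits


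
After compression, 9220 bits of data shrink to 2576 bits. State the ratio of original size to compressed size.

Compression ratio = Original / Compressed
= 9220 / 2576 = 3.58:1


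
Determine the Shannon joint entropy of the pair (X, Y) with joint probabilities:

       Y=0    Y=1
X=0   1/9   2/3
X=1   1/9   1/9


H(X,Y) = -Σ p(x,y) log₂ p(x,y)
  p(0,0)=1/9: -0.1111 × log₂(0.1111) = 0.3522
  p(0,1)=2/3: -0.6667 × log₂(0.6667) = 0.3900
  p(1,0)=1/9: -0.1111 × log₂(0.1111) = 0.3522
  p(1,1)=1/9: -0.1111 × log₂(0.1111) = 0.3522
H(X,Y) = 1.4466 bits


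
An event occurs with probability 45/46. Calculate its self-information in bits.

Information content I(x) = -log₂(p(x))
I = -log₂(45/46) = -log₂(0.9783)
I = 0.0317 bits


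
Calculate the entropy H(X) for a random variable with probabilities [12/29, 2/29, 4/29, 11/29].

H(X) = -Σ p(x) log₂ p(x)
  -12/29 × log₂(12/29) = 0.5268
  -2/29 × log₂(2/29) = 0.2661
  -4/29 × log₂(4/29) = 0.3942
  -11/29 × log₂(11/29) = 0.5305
H(X) = 1.7175 bits


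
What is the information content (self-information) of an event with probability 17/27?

Information content I(x) = -log₂(p(x))
I = -log₂(17/27) = -log₂(0.6296)
I = 0.6674 bits


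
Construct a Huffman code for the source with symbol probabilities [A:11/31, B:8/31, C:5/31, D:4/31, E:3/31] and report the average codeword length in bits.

Huffman tree construction:
Combine smallest probabilities repeatedly
Resulting codes:
  A: 11 (length 2)
  B: 10 (length 2)
  C: 00 (length 2)
  D: 011 (length 3)
  E: 010 (length 3)
Average length = Σ p(s) × length(s) = 2.2258 bits


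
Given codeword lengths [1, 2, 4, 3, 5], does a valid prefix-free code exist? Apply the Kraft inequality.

Kraft inequality: Σ 2^(-l_i) ≤ 1 for prefix-free code
Calculating: 2^(-1) + 2^(-2) + 2^(-4) + 2^(-3) + 2^(-5)
= 0.5 + 0.25 + 0.0625 + 0.125 + 0.03125
= 0.9688
Since 0.9688 ≤ 1, prefix-free code exists


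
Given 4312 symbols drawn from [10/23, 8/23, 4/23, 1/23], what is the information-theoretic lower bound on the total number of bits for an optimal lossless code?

Entropy H = 1.6879 bits/symbol
Minimum bits = H × n = 1.6879 × 4312
= 7278.40 bits


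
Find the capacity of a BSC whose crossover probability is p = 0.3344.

For BSC with error probability p:
C = 1 - H(p) where H(p) is binary entropy
H(0.3344) = -0.3344 × log₂(0.3344) - 0.6656 × log₂(0.6656)
H(p) = 0.9194
C = 1 - 0.9194 = 0.0806 bits/use


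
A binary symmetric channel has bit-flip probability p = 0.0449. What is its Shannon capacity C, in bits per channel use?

For BSC with error probability p:
C = 1 - H(p) where H(p) is binary entropy
H(0.0449) = -0.0449 × log₂(0.0449) - 0.9551 × log₂(0.9551)
H(p) = 0.2643
C = 1 - 0.2643 = 0.7357 bits/use


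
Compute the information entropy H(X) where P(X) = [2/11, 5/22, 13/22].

H(X) = -Σ p(x) log₂ p(x)
  -2/11 × log₂(2/11) = 0.4472
  -5/22 × log₂(5/22) = 0.4858
  -13/22 × log₂(13/22) = 0.4485
H(X) = 1.3815 bits


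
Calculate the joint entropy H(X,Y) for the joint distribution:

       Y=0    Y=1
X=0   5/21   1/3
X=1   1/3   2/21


H(X,Y) = -Σ p(x,y) log₂ p(x,y)
  p(0,0)=5/21: -0.2381 × log₂(0.2381) = 0.4929
  p(0,1)=1/3: -0.3333 × log₂(0.3333) = 0.5283
  p(1,0)=1/3: -0.3333 × log₂(0.3333) = 0.5283
  p(1,1)=2/21: -0.0952 × log₂(0.0952) = 0.3231
H(X,Y) = 1.8727 bits


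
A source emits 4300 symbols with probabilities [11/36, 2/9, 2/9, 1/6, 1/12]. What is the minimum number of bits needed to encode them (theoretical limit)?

Entropy H = 2.2166 bits/symbol
Minimum bits = H × n = 2.2166 × 4300
= 9531.53 bits


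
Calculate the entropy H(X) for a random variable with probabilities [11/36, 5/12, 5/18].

H(X) = -Σ p(x) log₂ p(x)
  -11/36 × log₂(11/36) = 0.5227
  -5/12 × log₂(5/12) = 0.5263
  -5/18 × log₂(5/18) = 0.5133
H(X) = 1.5622 bits


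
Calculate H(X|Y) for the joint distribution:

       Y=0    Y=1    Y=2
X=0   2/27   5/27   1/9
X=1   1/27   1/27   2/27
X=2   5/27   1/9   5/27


H(X|Y) = Σ_y p(y) H(X|Y=y)
  p(Y=0) = 8/27, H(X|Y=0) = 1.2988
  p(Y=1) = 1/3, H(X|Y=1) = 1.3516
  p(Y=2) = 10/27, H(X|Y=2) = 1.4855
H(X|Y) = 0.2963×1.2988 + 0.3333×1.3516 + 0.3704×1.4855 = 1.3856 bits


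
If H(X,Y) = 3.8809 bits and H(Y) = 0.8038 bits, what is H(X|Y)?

Chain rule: H(X,Y) = H(X|Y) + H(Y)
H(X|Y) = H(X,Y) - H(Y) = 3.8809 - 0.8038 = 3.0771 bits


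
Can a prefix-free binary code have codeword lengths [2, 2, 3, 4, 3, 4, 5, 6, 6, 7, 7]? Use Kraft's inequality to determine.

Kraft inequality: Σ 2^(-l_i) ≤ 1 for prefix-free code
Calculating: 2^(-2) + 2^(-2) + 2^(-3) + 2^(-4) + 2^(-3) + 2^(-4) + 2^(-5) + 2^(-6) + 2^(-6) + 2^(-7) + 2^(-7)
= 0.25 + 0.25 + 0.125 + 0.0625 + 0.125 + 0.0625 + 0.03125 + 0.015625 + 0.015625 + 0.0078125 + 0.0078125
= 0.9531
Since 0.9531 ≤ 1, prefix-free code exists


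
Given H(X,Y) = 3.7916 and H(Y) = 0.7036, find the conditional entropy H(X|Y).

Chain rule: H(X,Y) = H(X|Y) + H(Y)
H(X|Y) = H(X,Y) - H(Y) = 3.7916 - 0.7036 = 3.088 bits


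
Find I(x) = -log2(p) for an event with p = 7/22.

Information content I(x) = -log₂(p(x))
I = -log₂(7/22) = -log₂(0.3182)
I = 1.6521 bits


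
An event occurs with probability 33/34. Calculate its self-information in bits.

Information content I(x) = -log₂(p(x))
I = -log₂(33/34) = -log₂(0.9706)
I = 0.0431 bits


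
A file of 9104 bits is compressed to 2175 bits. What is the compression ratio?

Compression ratio = Original / Compressed
= 9104 / 2175 = 4.19:1


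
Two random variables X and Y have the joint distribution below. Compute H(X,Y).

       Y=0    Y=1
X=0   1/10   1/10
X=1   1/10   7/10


H(X,Y) = -Σ p(x,y) log₂ p(x,y)
  p(0,0)=1/10: -0.1000 × log₂(0.1000) = 0.3322
  p(0,1)=1/10: -0.1000 × log₂(0.1000) = 0.3322
  p(1,0)=1/10: -0.1000 × log₂(0.1000) = 0.3322
  p(1,1)=7/10: -0.7000 × log₂(0.7000) = 0.3602
H(X,Y) = 1.3568 bits


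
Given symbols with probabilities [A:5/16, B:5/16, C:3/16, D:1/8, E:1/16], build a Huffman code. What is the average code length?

Huffman tree construction:
Combine smallest probabilities repeatedly
Resulting codes:
  A: 10 (length 2)
  B: 11 (length 2)
  C: 00 (length 2)
  D: 011 (length 3)
  E: 010 (length 3)
Average length = Σ p(s) × length(s) = 2.1875 bits


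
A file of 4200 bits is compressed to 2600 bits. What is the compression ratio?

Compression ratio = Original / Compressed
= 4200 / 2600 = 1.62:1


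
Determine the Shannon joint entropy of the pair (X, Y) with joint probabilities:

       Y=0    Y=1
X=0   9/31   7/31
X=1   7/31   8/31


H(X,Y) = -Σ p(x,y) log₂ p(x,y)
  p(0,0)=9/31: -0.2903 × log₂(0.2903) = 0.5180
  p(0,1)=7/31: -0.2258 × log₂(0.2258) = 0.4848
  p(1,0)=7/31: -0.2258 × log₂(0.2258) = 0.4848
  p(1,1)=8/31: -0.2581 × log₂(0.2581) = 0.5043
H(X,Y) = 1.9919 bits


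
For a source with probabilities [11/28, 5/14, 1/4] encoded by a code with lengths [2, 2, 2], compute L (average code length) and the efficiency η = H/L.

Average length L = Σ p_i × l_i = 2.0000 bits
Entropy H = 1.5601 bits
Efficiency η = H/L × 100% = 78.00%


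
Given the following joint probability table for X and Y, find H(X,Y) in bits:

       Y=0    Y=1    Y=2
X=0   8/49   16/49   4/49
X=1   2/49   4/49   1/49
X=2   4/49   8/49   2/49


H(X,Y) = -Σ p(x,y) log₂ p(x,y)
  p(0,0)=8/49: -0.1633 × log₂(0.1633) = 0.4269
  p(0,1)=16/49: -0.3265 × log₂(0.3265) = 0.5273
  p(0,2)=4/49: -0.0816 × log₂(0.0816) = 0.2951
  p(1,0)=2/49: -0.0408 × log₂(0.0408) = 0.1884
  p(1,1)=4/49: -0.0816 × log₂(0.0816) = 0.2951
  p(1,2)=1/49: -0.0204 × log₂(0.0204) = 0.1146
  p(2,0)=4/49: -0.0816 × log₂(0.0816) = 0.2951
  p(2,1)=8/49: -0.1633 × log₂(0.1633) = 0.4269
  p(2,2)=2/49: -0.0408 × log₂(0.0408) = 0.1884
H(X,Y) = 2.7576 bits


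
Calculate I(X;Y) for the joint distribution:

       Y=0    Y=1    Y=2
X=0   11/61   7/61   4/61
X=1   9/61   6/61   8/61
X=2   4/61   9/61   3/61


H(X) = 1.5676, H(Y) = 1.5578, H(X,Y) = 3.0614
I(X;Y) = H(X) + H(Y) - H(X,Y) = 0.0640 bits


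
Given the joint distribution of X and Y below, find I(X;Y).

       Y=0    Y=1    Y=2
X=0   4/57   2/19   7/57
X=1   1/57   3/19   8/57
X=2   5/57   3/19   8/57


H(X) = 1.5758, H(Y) = 1.4943, H(X,Y) = 3.0289
I(X;Y) = H(X) + H(Y) - H(X,Y) = 0.0412 bits


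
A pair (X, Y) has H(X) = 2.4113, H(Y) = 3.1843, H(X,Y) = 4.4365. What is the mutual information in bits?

I(X;Y) = H(X) + H(Y) - H(X,Y)
I(X;Y) = 2.4113 + 3.1843 - 4.4365 = 1.1591 bits


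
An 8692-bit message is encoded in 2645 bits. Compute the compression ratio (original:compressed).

Compression ratio = Original / Compressed
= 8692 / 2645 = 3.29:1


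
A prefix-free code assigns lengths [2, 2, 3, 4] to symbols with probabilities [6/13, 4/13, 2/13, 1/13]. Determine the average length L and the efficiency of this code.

Average length L = Σ p_i × l_i = 2.3077 bits
Entropy H = 1.7381 bits
Efficiency η = H/L × 100% = 75.32%


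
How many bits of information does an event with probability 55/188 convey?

Information content I(x) = -log₂(p(x))
I = -log₂(55/188) = -log₂(0.2926)
I = 1.7732 bits


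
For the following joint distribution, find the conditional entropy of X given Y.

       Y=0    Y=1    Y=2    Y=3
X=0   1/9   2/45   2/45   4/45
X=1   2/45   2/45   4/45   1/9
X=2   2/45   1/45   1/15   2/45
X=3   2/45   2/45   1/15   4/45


H(X|Y) = Σ_y p(y) H(X|Y=y)
  p(Y=0) = 11/45, H(X|Y=0) = 1.8586
  p(Y=1) = 7/45, H(X|Y=1) = 1.9502
  p(Y=2) = 4/15, H(X|Y=2) = 1.9591
  p(Y=3) = 1/3, H(X|Y=3) = 1.9329
H(X|Y) = 0.2444×1.8586 + 0.1556×1.9502 + 0.2667×1.9591 + 0.3333×1.9329 = 1.9244 bits


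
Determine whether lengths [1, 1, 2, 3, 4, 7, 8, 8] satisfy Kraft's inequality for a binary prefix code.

Kraft inequality: Σ 2^(-l_i) ≤ 1 for prefix-free code
Calculating: 2^(-1) + 2^(-1) + 2^(-2) + 2^(-3) + 2^(-4) + 2^(-7) + 2^(-8) + 2^(-8)
= 0.5 + 0.5 + 0.25 + 0.125 + 0.0625 + 0.0078125 + 0.00390625 + 0.00390625
= 1.4531
Since 1.4531 > 1, prefix-free code does not exist


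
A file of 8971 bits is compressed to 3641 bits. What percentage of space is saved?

Space savings = (1 - Compressed/Original) × 100%
= (1 - 3641/8971) × 100%
= 59.41%


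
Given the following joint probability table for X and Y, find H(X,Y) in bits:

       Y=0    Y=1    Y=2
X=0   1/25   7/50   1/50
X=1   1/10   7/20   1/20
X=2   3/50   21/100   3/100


H(X,Y) = -Σ p(x,y) log₂ p(x,y)
  p(0,0)=1/25: -0.0400 × log₂(0.0400) = 0.1858
  p(0,1)=7/50: -0.1400 × log₂(0.1400) = 0.3971
  p(0,2)=1/50: -0.0200 × log₂(0.0200) = 0.1129
  p(1,0)=1/10: -0.1000 × log₂(0.1000) = 0.3322
  p(1,1)=7/20: -0.3500 × log₂(0.3500) = 0.5301
  p(1,2)=1/20: -0.0500 × log₂(0.0500) = 0.2161
  p(2,0)=3/50: -0.0600 × log₂(0.0600) = 0.2435
  p(2,1)=21/100: -0.2100 × log₂(0.2100) = 0.4728
  p(2,2)=3/100: -0.0300 × log₂(0.0300) = 0.1518
H(X,Y) = 2.6423 bits


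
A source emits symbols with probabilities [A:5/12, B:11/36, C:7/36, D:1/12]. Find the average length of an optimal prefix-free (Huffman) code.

Huffman tree construction:
Combine smallest probabilities repeatedly
Resulting codes:
  A: 0 (length 1)
  B: 11 (length 2)
  C: 101 (length 3)
  D: 100 (length 3)
Average length = Σ p(s) × length(s) = 1.8611 bits


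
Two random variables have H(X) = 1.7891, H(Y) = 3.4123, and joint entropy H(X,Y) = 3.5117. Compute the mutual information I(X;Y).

I(X;Y) = H(X) + H(Y) - H(X,Y)
I(X;Y) = 1.7891 + 3.4123 - 3.5117 = 1.6897 bits


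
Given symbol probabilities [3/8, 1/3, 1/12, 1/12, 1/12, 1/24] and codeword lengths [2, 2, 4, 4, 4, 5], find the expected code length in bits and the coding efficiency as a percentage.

Average length L = Σ p_i × l_i = 2.6250 bits
Entropy H = 2.1462 bits
Efficiency η = H/L × 100% = 81.76%


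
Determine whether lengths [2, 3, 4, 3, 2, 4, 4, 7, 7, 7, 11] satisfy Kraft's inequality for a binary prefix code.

Kraft inequality: Σ 2^(-l_i) ≤ 1 for prefix-free code
Calculating: 2^(-2) + 2^(-3) + 2^(-4) + 2^(-3) + 2^(-2) + 2^(-4) + 2^(-4) + 2^(-7) + 2^(-7) + 2^(-7) + 2^(-11)
= 0.25 + 0.125 + 0.0625 + 0.125 + 0.25 + 0.0625 + 0.0625 + 0.0078125 + 0.0078125 + 0.0078125 + 0.00048828125
= 0.9614
Since 0.9614 ≤ 1, prefix-free code exists


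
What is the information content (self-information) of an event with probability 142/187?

Information content I(x) = -log₂(p(x))
I = -log₂(142/187) = -log₂(0.7594)
I = 0.3971 bits


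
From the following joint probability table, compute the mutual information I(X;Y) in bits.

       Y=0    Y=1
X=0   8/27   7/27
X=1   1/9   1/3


H(X) = 0.9911, H(Y) = 0.9751, H(X,Y) = 1.9054
I(X;Y) = H(X) + H(Y) - H(X,Y) = 0.0608 bits


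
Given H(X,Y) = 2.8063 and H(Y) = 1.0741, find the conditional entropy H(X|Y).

Chain rule: H(X,Y) = H(X|Y) + H(Y)
H(X|Y) = H(X,Y) - H(Y) = 2.8063 - 1.0741 = 1.7322 bits


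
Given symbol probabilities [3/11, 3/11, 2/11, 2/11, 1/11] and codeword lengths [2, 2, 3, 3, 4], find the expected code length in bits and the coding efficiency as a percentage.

Average length L = Σ p_i × l_i = 2.5455 bits
Entropy H = 2.2313 bits
Efficiency η = H/L × 100% = 87.66%


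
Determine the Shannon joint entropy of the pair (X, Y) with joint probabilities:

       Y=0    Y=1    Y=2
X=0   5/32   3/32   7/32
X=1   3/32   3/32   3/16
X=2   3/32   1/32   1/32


H(X,Y) = -Σ p(x,y) log₂ p(x,y)
  p(0,0)=5/32: -0.1562 × log₂(0.1562) = 0.4184
  p(0,1)=3/32: -0.0938 × log₂(0.0938) = 0.3202
  p(0,2)=7/32: -0.2188 × log₂(0.2188) = 0.4796
  p(1,0)=3/32: -0.0938 × log₂(0.0938) = 0.3202
  p(1,1)=3/32: -0.0938 × log₂(0.0938) = 0.3202
  p(1,2)=3/16: -0.1875 × log₂(0.1875) = 0.4528
  p(2,0)=3/32: -0.0938 × log₂(0.0938) = 0.3202
  p(2,1)=1/32: -0.0312 × log₂(0.0312) = 0.1562
  p(2,2)=1/32: -0.0312 × log₂(0.0312) = 0.1562
H(X,Y) = 2.9440 bits


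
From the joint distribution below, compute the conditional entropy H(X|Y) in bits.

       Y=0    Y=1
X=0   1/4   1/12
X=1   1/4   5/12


H(X|Y) = Σ_y p(y) H(X|Y=y)
  p(Y=0) = 1/2, H(X|Y=0) = 1.0000
  p(Y=1) = 1/2, H(X|Y=1) = 0.6500
H(X|Y) = 0.5000×1.0000 + 0.5000×0.6500 = 0.8250 bits


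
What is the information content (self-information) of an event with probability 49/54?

Information content I(x) = -log₂(p(x))
I = -log₂(49/54) = -log₂(0.9074)
I = 0.1402 bits


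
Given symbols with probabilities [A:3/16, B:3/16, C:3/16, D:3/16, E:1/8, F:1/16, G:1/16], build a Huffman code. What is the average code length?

Huffman tree construction:
Combine smallest probabilities repeatedly
Resulting codes:
  A: 110 (length 3)
  B: 111 (length 3)
  C: 00 (length 2)
  D: 01 (length 2)
  E: 100 (length 3)
  F: 1010 (length 4)
  G: 1011 (length 4)
Average length = Σ p(s) × length(s) = 2.7500 bits


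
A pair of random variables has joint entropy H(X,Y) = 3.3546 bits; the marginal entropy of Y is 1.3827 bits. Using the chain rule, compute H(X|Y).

Chain rule: H(X,Y) = H(X|Y) + H(Y)
H(X|Y) = H(X,Y) - H(Y) = 3.3546 - 1.3827 = 1.9719 bits


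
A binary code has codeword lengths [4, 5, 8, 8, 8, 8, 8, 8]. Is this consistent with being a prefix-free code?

Kraft inequality: Σ 2^(-l_i) ≤ 1 for prefix-free code
Calculating: 2^(-4) + 2^(-5) + 2^(-8) + 2^(-8) + 2^(-8) + 2^(-8) + 2^(-8) + 2^(-8)
= 0.0625 + 0.03125 + 0.00390625 + 0.00390625 + 0.00390625 + 0.00390625 + 0.00390625 + 0.00390625
= 0.1172
Since 0.1172 ≤ 1, prefix-free code exists


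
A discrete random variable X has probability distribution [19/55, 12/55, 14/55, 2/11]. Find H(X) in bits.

H(X) = -Σ p(x) log₂ p(x)
  -19/55 × log₂(19/55) = 0.5297
  -12/55 × log₂(12/55) = 0.4792
  -14/55 × log₂(14/55) = 0.5025
  -2/11 × log₂(2/11) = 0.4472
H(X) = 1.9586 bits


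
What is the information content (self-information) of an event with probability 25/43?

Information content I(x) = -log₂(p(x))
I = -log₂(25/43) = -log₂(0.5814)
I = 0.7824 bits


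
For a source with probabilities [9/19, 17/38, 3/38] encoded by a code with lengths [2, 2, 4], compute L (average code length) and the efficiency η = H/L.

Average length L = Σ p_i × l_i = 2.1579 bits
Entropy H = 1.3190 bits
Efficiency η = H/L × 100% = 61.12%


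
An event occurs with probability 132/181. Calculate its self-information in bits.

Information content I(x) = -log₂(p(x))
I = -log₂(132/181) = -log₂(0.7293)
I = 0.4555 bits


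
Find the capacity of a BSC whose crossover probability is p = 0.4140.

For BSC with error probability p:
C = 1 - H(p) where H(p) is binary entropy
H(0.4140) = -0.4140 × log₂(0.4140) - 0.5860 × log₂(0.5860)
H(p) = 0.9786
C = 1 - 0.9786 = 0.0214 bits/use


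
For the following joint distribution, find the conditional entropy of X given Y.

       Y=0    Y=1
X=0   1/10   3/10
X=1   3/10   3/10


H(X|Y) = Σ_y p(y) H(X|Y=y)
  p(Y=0) = 2/5, H(X|Y=0) = 0.8113
  p(Y=1) = 3/5, H(X|Y=1) = 1.0000
H(X|Y) = 0.4000×0.8113 + 0.6000×1.0000 = 0.9245 bits


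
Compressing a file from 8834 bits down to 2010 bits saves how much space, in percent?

Space savings = (1 - Compressed/Original) × 100%
= (1 - 2010/8834) × 100%
= 77.25%


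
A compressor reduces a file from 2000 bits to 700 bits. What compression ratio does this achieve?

Compression ratio = Original / Compressed
= 2000 / 700 = 2.86:1


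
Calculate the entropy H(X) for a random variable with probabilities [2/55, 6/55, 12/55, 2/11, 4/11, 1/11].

H(X) = -Σ p(x) log₂ p(x)
  -2/55 × log₂(2/55) = 0.1739
  -6/55 × log₂(6/55) = 0.3487
  -12/55 × log₂(12/55) = 0.4792
  -2/11 × log₂(2/11) = 0.4472
  -4/11 × log₂(4/11) = 0.5307
  -1/11 × log₂(1/11) = 0.3145
H(X) = 2.2941 bits


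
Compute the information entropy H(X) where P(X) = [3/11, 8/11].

H(X) = -Σ p(x) log₂ p(x)
  -3/11 × log₂(3/11) = 0.5112
  -8/11 × log₂(8/11) = 0.3341
H(X) = 0.8454 bits


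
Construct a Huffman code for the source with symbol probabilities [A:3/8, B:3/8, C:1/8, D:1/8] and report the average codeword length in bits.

Huffman tree construction:
Combine smallest probabilities repeatedly
Resulting codes:
  A: 11 (length 2)
  B: 0 (length 1)
  C: 100 (length 3)
  D: 101 (length 3)
Average length = Σ p(s) × length(s) = 1.8750 bits


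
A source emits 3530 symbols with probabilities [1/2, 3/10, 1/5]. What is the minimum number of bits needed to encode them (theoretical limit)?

Entropy H = 1.4855 bits/symbol
Minimum bits = H × n = 1.4855 × 3530
= 5243.73 bits


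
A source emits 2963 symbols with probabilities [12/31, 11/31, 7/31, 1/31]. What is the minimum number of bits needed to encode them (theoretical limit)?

Entropy H = 1.7050 bits/symbol
Minimum bits = H × n = 1.7050 × 2963
= 5051.94 bits


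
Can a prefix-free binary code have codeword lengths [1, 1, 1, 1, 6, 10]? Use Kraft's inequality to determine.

Kraft inequality: Σ 2^(-l_i) ≤ 1 for prefix-free code
Calculating: 2^(-1) + 2^(-1) + 2^(-1) + 2^(-1) + 2^(-6) + 2^(-10)
= 0.5 + 0.5 + 0.5 + 0.5 + 0.015625 + 0.0009765625
= 2.0166
Since 2.0166 > 1, prefix-free code does not exist


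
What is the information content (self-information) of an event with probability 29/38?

Information content I(x) = -log₂(p(x))
I = -log₂(29/38) = -log₂(0.7632)
I = 0.3899 bits


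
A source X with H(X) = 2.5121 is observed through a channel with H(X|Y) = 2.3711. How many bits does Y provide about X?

I(X;Y) = H(X) - H(X|Y)
I(X;Y) = 2.5121 - 2.3711 = 0.141 bits


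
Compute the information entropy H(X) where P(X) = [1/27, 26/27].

H(X) = -Σ p(x) log₂ p(x)
  -1/27 × log₂(1/27) = 0.1761
  -26/27 × log₂(26/27) = 0.0524
H(X) = 0.2285 bits


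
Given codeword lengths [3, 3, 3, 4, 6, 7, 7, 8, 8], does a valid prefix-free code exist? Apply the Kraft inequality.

Kraft inequality: Σ 2^(-l_i) ≤ 1 for prefix-free code
Calculating: 2^(-3) + 2^(-3) + 2^(-3) + 2^(-4) + 2^(-6) + 2^(-7) + 2^(-7) + 2^(-8) + 2^(-8)
= 0.125 + 0.125 + 0.125 + 0.0625 + 0.015625 + 0.0078125 + 0.0078125 + 0.00390625 + 0.00390625
= 0.4766
Since 0.4766 ≤ 1, prefix-free code exists


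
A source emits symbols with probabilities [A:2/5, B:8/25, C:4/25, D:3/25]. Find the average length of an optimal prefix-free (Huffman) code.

Huffman tree construction:
Combine smallest probabilities repeatedly
Resulting codes:
  A: 0 (length 1)
  B: 11 (length 2)
  C: 101 (length 3)
  D: 100 (length 3)
Average length = Σ p(s) × length(s) = 1.8800 bits


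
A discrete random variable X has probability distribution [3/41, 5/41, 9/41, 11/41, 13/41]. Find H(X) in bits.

H(X) = -Σ p(x) log₂ p(x)
  -3/41 × log₂(3/41) = 0.2760
  -5/41 × log₂(5/41) = 0.3702
  -9/41 × log₂(9/41) = 0.4802
  -11/41 × log₂(11/41) = 0.5093
  -13/41 × log₂(13/41) = 0.5254
H(X) = 2.1611 bits


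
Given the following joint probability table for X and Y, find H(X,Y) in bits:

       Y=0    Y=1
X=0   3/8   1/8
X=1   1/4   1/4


H(X,Y) = -Σ p(x,y) log₂ p(x,y)
  p(0,0)=3/8: -0.3750 × log₂(0.3750) = 0.5306
  p(0,1)=1/8: -0.1250 × log₂(0.1250) = 0.3750
  p(1,0)=1/4: -0.2500 × log₂(0.2500) = 0.5000
  p(1,1)=1/4: -0.2500 × log₂(0.2500) = 0.5000
H(X,Y) = 1.9056 bits


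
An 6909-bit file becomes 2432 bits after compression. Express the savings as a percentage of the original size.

Space savings = (1 - Compressed/Original) × 100%
= (1 - 2432/6909) × 100%
= 64.80%


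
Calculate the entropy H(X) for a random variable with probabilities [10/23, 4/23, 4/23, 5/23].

H(X) = -Σ p(x) log₂ p(x)
  -10/23 × log₂(10/23) = 0.5224
  -4/23 × log₂(4/23) = 0.4389
  -4/23 × log₂(4/23) = 0.4389
  -5/23 × log₂(5/23) = 0.4786
H(X) = 1.8788 bits


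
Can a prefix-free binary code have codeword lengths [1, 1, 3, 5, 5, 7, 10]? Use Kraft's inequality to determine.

Kraft inequality: Σ 2^(-l_i) ≤ 1 for prefix-free code
Calculating: 2^(-1) + 2^(-1) + 2^(-3) + 2^(-5) + 2^(-5) + 2^(-7) + 2^(-10)
= 0.5 + 0.5 + 0.125 + 0.03125 + 0.03125 + 0.0078125 + 0.0009765625
= 1.1963
Since 1.1963 > 1, prefix-free code does not exist


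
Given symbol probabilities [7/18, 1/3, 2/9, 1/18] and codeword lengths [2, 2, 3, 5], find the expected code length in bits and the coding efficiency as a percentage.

Average length L = Σ p_i × l_i = 2.3889 bits
Entropy H = 1.7721 bits
Efficiency η = H/L × 100% = 74.18%


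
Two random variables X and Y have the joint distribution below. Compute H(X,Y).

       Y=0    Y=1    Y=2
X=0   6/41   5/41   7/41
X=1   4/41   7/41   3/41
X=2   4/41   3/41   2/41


H(X,Y) = -Σ p(x,y) log₂ p(x,y)
  p(0,0)=6/41: -0.1463 × log₂(0.1463) = 0.4057
  p(0,1)=5/41: -0.1220 × log₂(0.1220) = 0.3702
  p(0,2)=7/41: -0.1707 × log₂(0.1707) = 0.4354
  p(1,0)=4/41: -0.0976 × log₂(0.0976) = 0.3276
  p(1,1)=7/41: -0.1707 × log₂(0.1707) = 0.4354
  p(1,2)=3/41: -0.0732 × log₂(0.0732) = 0.2760
  p(2,0)=4/41: -0.0976 × log₂(0.0976) = 0.3276
  p(2,1)=3/41: -0.0732 × log₂(0.0732) = 0.2760
  p(2,2)=2/41: -0.0488 × log₂(0.0488) = 0.2126
H(X,Y) = 3.0665 bits


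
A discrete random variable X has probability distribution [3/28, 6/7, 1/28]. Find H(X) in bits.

H(X) = -Σ p(x) log₂ p(x)
  -3/28 × log₂(3/28) = 0.3453
  -6/7 × log₂(6/7) = 0.1906
  -1/28 × log₂(1/28) = 0.1717
H(X) = 0.7076 bits


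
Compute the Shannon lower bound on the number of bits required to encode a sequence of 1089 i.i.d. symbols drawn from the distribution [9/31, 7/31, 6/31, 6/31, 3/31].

Entropy H = 2.2460 bits/symbol
Minimum bits = H × n = 2.2460 × 1089
= 2445.85 bits


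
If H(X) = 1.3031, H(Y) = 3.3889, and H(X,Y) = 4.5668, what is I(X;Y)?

I(X;Y) = H(X) + H(Y) - H(X,Y)
I(X;Y) = 1.3031 + 3.3889 - 4.5668 = 0.1252 bits


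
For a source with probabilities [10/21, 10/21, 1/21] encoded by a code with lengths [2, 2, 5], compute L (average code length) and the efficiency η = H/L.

Average length L = Σ p_i × l_i = 2.1429 bits
Entropy H = 1.2286 bits
Efficiency η = H/L × 100% = 57.33%


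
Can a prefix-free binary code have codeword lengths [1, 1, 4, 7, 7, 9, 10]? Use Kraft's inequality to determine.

Kraft inequality: Σ 2^(-l_i) ≤ 1 for prefix-free code
Calculating: 2^(-1) + 2^(-1) + 2^(-4) + 2^(-7) + 2^(-7) + 2^(-9) + 2^(-10)
= 0.5 + 0.5 + 0.0625 + 0.0078125 + 0.0078125 + 0.001953125 + 0.0009765625
= 1.0811
Since 1.0811 > 1, prefix-free code does not exist


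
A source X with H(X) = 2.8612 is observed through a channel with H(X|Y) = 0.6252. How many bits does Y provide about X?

I(X;Y) = H(X) - H(X|Y)
I(X;Y) = 2.8612 - 0.6252 = 2.236 bits


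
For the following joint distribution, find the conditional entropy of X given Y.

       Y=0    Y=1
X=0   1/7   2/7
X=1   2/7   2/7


H(X|Y) = Σ_y p(y) H(X|Y=y)
  p(Y=0) = 3/7, H(X|Y=0) = 0.9183
  p(Y=1) = 4/7, H(X|Y=1) = 1.0000
H(X|Y) = 0.4286×0.9183 + 0.5714×1.0000 = 0.9650 bits


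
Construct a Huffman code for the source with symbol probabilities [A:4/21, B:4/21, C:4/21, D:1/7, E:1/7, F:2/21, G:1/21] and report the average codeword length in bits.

Huffman tree construction:
Combine smallest probabilities repeatedly
Resulting codes:
  A: 111 (length 3)
  B: 00 (length 2)
  C: 01 (length 2)
  D: 100 (length 3)
  E: 101 (length 3)
  F: 1101 (length 4)
  G: 1100 (length 4)
Average length = Σ p(s) × length(s) = 2.7619 bits


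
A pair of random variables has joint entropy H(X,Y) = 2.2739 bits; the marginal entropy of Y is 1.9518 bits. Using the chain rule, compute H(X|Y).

Chain rule: H(X,Y) = H(X|Y) + H(Y)
H(X|Y) = H(X,Y) - H(Y) = 2.2739 - 1.9518 = 0.3221 bits


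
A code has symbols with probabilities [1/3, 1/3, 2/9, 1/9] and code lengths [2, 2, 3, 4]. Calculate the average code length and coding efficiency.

Average length L = Σ p_i × l_i = 2.4444 bits
Entropy H = 1.8911 bits
Efficiency η = H/L × 100% = 77.36%


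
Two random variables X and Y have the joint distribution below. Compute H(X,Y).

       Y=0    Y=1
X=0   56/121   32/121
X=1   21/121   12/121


H(X,Y) = -Σ p(x,y) log₂ p(x,y)
  p(0,0)=56/121: -0.4628 × log₂(0.4628) = 0.5144
  p(0,1)=32/121: -0.2645 × log₂(0.2645) = 0.5075
  p(1,0)=21/121: -0.1736 × log₂(0.1736) = 0.4385
  p(1,1)=12/121: -0.0992 × log₂(0.0992) = 0.3306
H(X,Y) = 1.7910 bits


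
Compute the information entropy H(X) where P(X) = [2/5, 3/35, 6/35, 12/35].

H(X) = -Σ p(x) log₂ p(x)
  -2/5 × log₂(2/5) = 0.5288
  -3/35 × log₂(3/35) = 0.3038
  -6/35 × log₂(6/35) = 0.4362
  -12/35 × log₂(12/35) = 0.5295
H(X) = 1.7982 bits


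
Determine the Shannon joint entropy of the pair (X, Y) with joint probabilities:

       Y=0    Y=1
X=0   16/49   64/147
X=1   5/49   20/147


H(X,Y) = -Σ p(x,y) log₂ p(x,y)
  p(0,0)=16/49: -0.3265 × log₂(0.3265) = 0.5273
  p(0,1)=64/147: -0.4354 × log₂(0.4354) = 0.5223
  p(1,0)=5/49: -0.1020 × log₂(0.1020) = 0.3360
  p(1,1)=20/147: -0.1361 × log₂(0.1361) = 0.3915
H(X,Y) = 1.7771 bits


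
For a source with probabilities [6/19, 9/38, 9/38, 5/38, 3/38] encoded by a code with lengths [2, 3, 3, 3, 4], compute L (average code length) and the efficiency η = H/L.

Average length L = Σ p_i × l_i = 2.7632 bits
Entropy H = 2.1836 bits
Efficiency η = H/L × 100% = 79.03%


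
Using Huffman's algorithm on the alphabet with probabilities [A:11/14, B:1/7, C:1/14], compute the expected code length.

Huffman tree construction:
Combine smallest probabilities repeatedly
Resulting codes:
  A: 1 (length 1)
  B: 01 (length 2)
  C: 00 (length 2)
Average length = Σ p(s) × length(s) = 1.2143 bits


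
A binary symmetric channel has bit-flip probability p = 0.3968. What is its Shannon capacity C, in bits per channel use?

For BSC with error probability p:
C = 1 - H(p) where H(p) is binary entropy
H(0.3968) = -0.3968 × log₂(0.3968) - 0.6032 × log₂(0.6032)
H(p) = 0.9690
C = 1 - 0.9690 = 0.0310 bits/use


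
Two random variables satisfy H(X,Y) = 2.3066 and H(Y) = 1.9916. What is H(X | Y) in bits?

Chain rule: H(X,Y) = H(X|Y) + H(Y)
H(X|Y) = H(X,Y) - H(Y) = 2.3066 - 1.9916 = 0.315 bits


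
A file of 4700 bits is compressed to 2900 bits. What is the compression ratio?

Compression ratio = Original / Compressed
= 4700 / 2900 = 1.62:1


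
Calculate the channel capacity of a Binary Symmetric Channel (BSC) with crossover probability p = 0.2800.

For BSC with error probability p:
C = 1 - H(p) where H(p) is binary entropy
H(0.2800) = -0.2800 × log₂(0.2800) - 0.7200 × log₂(0.7200)
H(p) = 0.8555
C = 1 - 0.8555 = 0.1445 bits/use


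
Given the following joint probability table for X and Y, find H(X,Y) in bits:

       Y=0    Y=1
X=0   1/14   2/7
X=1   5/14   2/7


H(X,Y) = -Σ p(x,y) log₂ p(x,y)
  p(0,0)=1/14: -0.0714 × log₂(0.0714) = 0.2720
  p(0,1)=2/7: -0.2857 × log₂(0.2857) = 0.5164
  p(1,0)=5/14: -0.3571 × log₂(0.3571) = 0.5305
  p(1,1)=2/7: -0.2857 × log₂(0.2857) = 0.5164
H(X,Y) = 1.8352 bits


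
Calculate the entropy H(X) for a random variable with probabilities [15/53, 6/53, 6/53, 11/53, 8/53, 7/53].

H(X) = -Σ p(x) log₂ p(x)
  -15/53 × log₂(15/53) = 0.5154
  -6/53 × log₂(6/53) = 0.3558
  -6/53 × log₂(6/53) = 0.3558
  -11/53 × log₂(11/53) = 0.4708
  -8/53 × log₂(8/53) = 0.4118
  -7/53 × log₂(7/53) = 0.3857
H(X) = 2.4953 bits


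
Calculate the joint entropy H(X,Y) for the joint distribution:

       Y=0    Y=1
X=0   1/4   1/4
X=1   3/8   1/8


H(X,Y) = -Σ p(x,y) log₂ p(x,y)
  p(0,0)=1/4: -0.2500 × log₂(0.2500) = 0.5000
  p(0,1)=1/4: -0.2500 × log₂(0.2500) = 0.5000
  p(1,0)=3/8: -0.3750 × log₂(0.3750) = 0.5306
  p(1,1)=1/8: -0.1250 × log₂(0.1250) = 0.3750
H(X,Y) = 1.9056 bits


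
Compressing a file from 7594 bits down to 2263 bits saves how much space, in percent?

Space savings = (1 - Compressed/Original) × 100%
= (1 - 2263/7594) × 100%
= 70.20%


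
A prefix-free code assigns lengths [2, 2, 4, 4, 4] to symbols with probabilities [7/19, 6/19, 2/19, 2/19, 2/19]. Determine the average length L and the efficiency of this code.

Average length L = Σ p_i × l_i = 2.6316 bits
Entropy H = 2.0815 bits
Efficiency η = H/L × 100% = 79.10%


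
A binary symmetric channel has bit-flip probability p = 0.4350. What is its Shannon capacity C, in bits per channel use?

For BSC with error probability p:
C = 1 - H(p) where H(p) is binary entropy
H(0.4350) = -0.4350 × log₂(0.4350) - 0.5650 × log₂(0.5650)
H(p) = 0.9878
C = 1 - 0.9878 = 0.0122 bits/use


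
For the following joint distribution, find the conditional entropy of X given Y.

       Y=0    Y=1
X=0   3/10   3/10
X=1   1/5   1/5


H(X|Y) = Σ_y p(y) H(X|Y=y)
  p(Y=0) = 1/2, H(X|Y=0) = 0.9710
  p(Y=1) = 1/2, H(X|Y=1) = 0.9710
H(X|Y) = 0.5000×0.9710 + 0.5000×0.9710 = 0.9710 bits


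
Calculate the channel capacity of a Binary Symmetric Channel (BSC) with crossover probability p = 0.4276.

For BSC with error probability p:
C = 1 - H(p) where H(p) is binary entropy
H(0.4276) = -0.4276 × log₂(0.4276) - 0.5724 × log₂(0.5724)
H(p) = 0.9848
C = 1 - 0.9848 = 0.0152 bits/use


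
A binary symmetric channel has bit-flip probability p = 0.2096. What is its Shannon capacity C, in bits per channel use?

For BSC with error probability p:
C = 1 - H(p) where H(p) is binary entropy
H(0.2096) = -0.2096 × log₂(0.2096) - 0.7904 × log₂(0.7904)
H(p) = 0.7407
C = 1 - 0.7407 = 0.2593 bits/use


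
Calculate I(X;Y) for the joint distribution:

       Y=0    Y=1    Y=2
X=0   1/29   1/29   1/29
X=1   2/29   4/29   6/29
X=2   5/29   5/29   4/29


H(X) = 1.3726, H(Y) = 1.5727, H(X,Y) = 2.9018
I(X;Y) = H(X) + H(Y) - H(X,Y) = 0.0435 bits


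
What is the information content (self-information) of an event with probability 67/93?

Information content I(x) = -log₂(p(x))
I = -log₂(67/93) = -log₂(0.7204)
I = 0.4731 bits


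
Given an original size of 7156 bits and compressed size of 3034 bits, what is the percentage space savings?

Space savings = (1 - Compressed/Original) × 100%
= (1 - 3034/7156) × 100%
= 57.60%


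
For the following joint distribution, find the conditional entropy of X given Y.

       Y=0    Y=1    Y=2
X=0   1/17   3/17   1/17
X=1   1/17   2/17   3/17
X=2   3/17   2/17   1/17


H(X|Y) = Σ_y p(y) H(X|Y=y)
  p(Y=0) = 5/17, H(X|Y=0) = 1.3710
  p(Y=1) = 7/17, H(X|Y=1) = 1.5567
  p(Y=2) = 5/17, H(X|Y=2) = 1.3710
H(X|Y) = 0.2941×1.3710 + 0.4118×1.5567 + 0.2941×1.3710 = 1.4474 bits


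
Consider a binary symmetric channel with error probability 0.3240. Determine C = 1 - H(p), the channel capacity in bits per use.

For BSC with error probability p:
C = 1 - H(p) where H(p) is binary entropy
H(0.3240) = -0.3240 × log₂(0.3240) - 0.6760 × log₂(0.6760)
H(p) = 0.9087
C = 1 - 0.9087 = 0.0913 bits/use
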